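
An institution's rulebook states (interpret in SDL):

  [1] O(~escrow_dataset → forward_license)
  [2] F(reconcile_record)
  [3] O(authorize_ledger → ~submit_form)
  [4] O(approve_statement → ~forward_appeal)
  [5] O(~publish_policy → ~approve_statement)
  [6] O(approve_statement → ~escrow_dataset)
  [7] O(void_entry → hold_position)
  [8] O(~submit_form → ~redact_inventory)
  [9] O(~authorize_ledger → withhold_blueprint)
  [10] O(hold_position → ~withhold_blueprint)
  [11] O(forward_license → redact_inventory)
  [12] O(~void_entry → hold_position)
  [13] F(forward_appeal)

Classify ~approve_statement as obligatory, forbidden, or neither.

Premises 12 and 7 are O(~void_entry → hold_position) and O(void_entry → hold_position); every ideal world satisfies ~void_entry or void_entry, so in either case hold_position holds — hence O(hold_position).
From O(hold_position) and premise 10, O(hold_position → ~withhold_blueprint), we obtain O(~withhold_blueprint).
Premise 9, O(~authorize_ledger → withhold_blueprint), contraposes to O(~withhold_blueprint → authorize_ledger); with O(~withhold_blueprint) we get O(authorize_ledger).
From O(authorize_ledger) and premise 3, O(authorize_ledger → ~submit_form), we obtain O(~submit_form).
Applying K to premise 8 (O(~submit_form → ~redact_inventory)) and O(~submit_form) yields O(~redact_inventory).
Premise 11 is O(forward_license → redact_inventory); contrapositively O(~redact_inventory → ~forward_license). Since O(~redact_inventory) holds, K gives O(~forward_license).
Premise 1, O(~escrow_dataset → forward_license), contraposes to O(~forward_license → escrow_dataset); with O(~forward_license) we get O(escrow_dataset).
Premise 6, O(approve_statement → ~escrow_dataset), contraposes to O(escrow_dataset → ~approve_statement); with O(escrow_dataset) we get O(~approve_statement).
Premises 2, 4, 5, 13 do not contribute to this derivation.
Hence ~approve_statement is obligatory.

Obligatory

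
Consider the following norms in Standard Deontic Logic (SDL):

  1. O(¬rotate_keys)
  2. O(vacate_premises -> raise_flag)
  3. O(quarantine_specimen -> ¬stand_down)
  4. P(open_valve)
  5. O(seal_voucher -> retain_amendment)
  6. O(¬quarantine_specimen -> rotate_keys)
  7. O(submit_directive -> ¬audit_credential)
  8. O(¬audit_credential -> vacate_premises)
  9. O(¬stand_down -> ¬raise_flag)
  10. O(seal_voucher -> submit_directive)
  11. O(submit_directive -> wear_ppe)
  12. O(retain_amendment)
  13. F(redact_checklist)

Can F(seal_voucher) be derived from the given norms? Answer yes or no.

Yes

Premise 1 gives O(¬rotate_keys).
Premise 6 is O(¬quarantine_specimen -> rotate_keys); contrapositively O(¬rotate_keys -> quarantine_specimen). Since O(¬rotate_keys) holds, K gives O(quarantine_specimen).
From O(quarantine_specimen) and premise 3, O(quarantine_specimen -> ¬stand_down), we obtain O(¬stand_down).
Premise 9 is O(¬stand_down -> ¬raise_flag); since O(¬stand_down), deontic closure gives O(¬raise_flag).
The contrapositive of premise 2 (O(vacate_premises -> raise_flag)) is O(¬raise_flag -> ¬vacate_premises), and O(¬raise_flag) is already established, so O(¬vacate_premises).
Premise 8 is O(¬audit_credential -> vacate_premises); contrapositively O(¬vacate_premises -> audit_credential). Since O(¬vacate_premises) holds, K gives O(audit_credential).
Premise 7 is O(submit_directive -> ¬audit_credential); contrapositively O(audit_credential -> ¬submit_directive). Since O(audit_credential) holds, K gives O(¬submit_directive).
Premise 10 is O(seal_voucher -> submit_directive); contrapositively O(¬submit_directive -> ¬seal_voucher). Since O(¬submit_directive) holds, K gives O(¬seal_voucher).
Premises 4, 5, 11, 12, 13 do not contribute to this derivation.
So O(¬seal_voucher) holds, i.e. F(seal_voucher). The claim follows.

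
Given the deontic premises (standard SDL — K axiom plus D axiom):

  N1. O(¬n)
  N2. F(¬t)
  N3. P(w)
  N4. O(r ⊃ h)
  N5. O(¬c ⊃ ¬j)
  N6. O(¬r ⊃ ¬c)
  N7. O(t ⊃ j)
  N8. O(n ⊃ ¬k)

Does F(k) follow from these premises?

Premise 8 is O(n ⊃ ¬k), but O(n) is not derivable from the premises, so it does not yield O(¬k).
No other premise forces O(¬k). An ideal world satisfying every premise can still have k true, so F(k) is not derivable.

No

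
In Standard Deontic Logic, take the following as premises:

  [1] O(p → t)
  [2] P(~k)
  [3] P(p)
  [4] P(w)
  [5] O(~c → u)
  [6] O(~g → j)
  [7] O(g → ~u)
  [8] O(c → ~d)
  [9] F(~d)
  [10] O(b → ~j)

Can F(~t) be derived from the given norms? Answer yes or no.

No

Premise 1 is O(p → t), but O(p) is not derivable from the premises (the permission P(p) asserts only ~O(~p), not O(p)), so it does not yield O(t).
No other premise forces O(t). An ideal world satisfying every premise can still have ~t true, so F(~t) is not derivable.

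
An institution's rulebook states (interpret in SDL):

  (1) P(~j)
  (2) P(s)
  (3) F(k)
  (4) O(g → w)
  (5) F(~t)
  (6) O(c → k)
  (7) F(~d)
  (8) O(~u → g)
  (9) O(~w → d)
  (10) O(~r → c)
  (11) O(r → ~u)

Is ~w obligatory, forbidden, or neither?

Premise 3, F(k), is equivalent to O(~k).
The contrapositive of premise 6 (O(c → k)) is O(~k → ~c), and O(~k) is already established, so O(~c).
Premise 10 is O(~r → c); contrapositively O(~c → r). Since O(~c) holds, K gives O(r).
From O(r) and premise 11, O(r → ~u), we obtain O(~u).
With premise 8, O(~u → g), the K-axiom yields O(g).
Premise 4 is O(g → w); since O(g), deontic closure gives O(w).
Premises 1, 2, 5, 7, 9 do not contribute to this derivation.
Thus O(w), which is F(~w): ~w is forbidden.

Forbidden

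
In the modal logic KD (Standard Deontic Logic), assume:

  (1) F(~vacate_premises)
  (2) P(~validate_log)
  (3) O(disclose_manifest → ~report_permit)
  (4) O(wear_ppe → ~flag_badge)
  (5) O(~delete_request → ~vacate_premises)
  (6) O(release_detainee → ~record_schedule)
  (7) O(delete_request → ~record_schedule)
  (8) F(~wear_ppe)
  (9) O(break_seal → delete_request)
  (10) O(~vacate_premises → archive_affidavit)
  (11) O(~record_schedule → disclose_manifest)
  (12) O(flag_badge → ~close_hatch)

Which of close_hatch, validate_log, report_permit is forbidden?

F(~vacate_premises) at premise 1 means O(vacate_premises).
The contrapositive of premise 5 (O(~delete_request → ~vacate_premises)) is O(vacate_premises → delete_request), and O(vacate_premises) is already established, so O(delete_request).
Premise 7 is O(delete_request → ~record_schedule); since O(delete_request), deontic closure gives O(~record_schedule).
Premise 11 is O(~record_schedule → disclose_manifest); since O(~record_schedule), deontic closure gives O(disclose_manifest).
Applying K to premise 3 (O(disclose_manifest → ~report_permit)) and O(disclose_manifest) yields O(~report_permit).
So O(~report_permit) holds, i.e. report_permit is forbidden. None of the other listed options is forbidden under the premises.

report_permit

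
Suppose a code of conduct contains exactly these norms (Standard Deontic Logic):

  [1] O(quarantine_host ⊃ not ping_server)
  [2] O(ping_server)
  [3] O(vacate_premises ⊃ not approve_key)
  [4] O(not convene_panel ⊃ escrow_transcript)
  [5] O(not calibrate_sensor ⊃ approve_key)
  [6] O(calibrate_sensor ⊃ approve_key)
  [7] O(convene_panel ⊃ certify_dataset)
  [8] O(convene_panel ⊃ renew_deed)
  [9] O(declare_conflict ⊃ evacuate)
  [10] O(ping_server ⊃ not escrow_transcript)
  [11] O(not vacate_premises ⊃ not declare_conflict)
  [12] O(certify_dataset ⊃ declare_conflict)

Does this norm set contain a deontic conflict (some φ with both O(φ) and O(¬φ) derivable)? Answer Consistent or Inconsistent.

Inconsistent

By case analysis on calibrate_sensor: premise 6 gives O(calibrate_sensor ⊃ approve_key) and premise 5 gives O(not calibrate_sensor ⊃ approve_key), so O(approve_key) either way.
Premise 3 is O(vacate_premises ⊃ not approve_key); contrapositively O(approve_key ⊃ not vacate_premises). Since O(approve_key) holds, K gives O(not vacate_premises).
Applying K to premise 11 (O(not vacate_premises ⊃ not declare_conflict)) and O(not vacate_premises) yields O(not declare_conflict).
The contrapositive of premise 12 (O(certify_dataset ⊃ declare_conflict)) is O(not declare_conflict ⊃ not certify_dataset), and O(not declare_conflict) is already established, so O(not certify_dataset).
The contrapositive of premise 7 (O(convene_panel ⊃ certify_dataset)) is O(not certify_dataset ⊃ not convene_panel), and O(not certify_dataset) is already established, so O(not convene_panel).
From O(not convene_panel) and premise 4, O(not convene_panel ⊃ escrow_transcript), we obtain O(escrow_transcript).
Premise 10 is O(ping_server ⊃ not escrow_transcript); contrapositively O(escrow_transcript ⊃ not ping_server). Since O(escrow_transcript) holds, K gives O(not ping_server).
But premise 2 directly asserts O(ping_server).
We now have both O(not ping_server) and O(ping_server) — ping_server is simultaneously obligatory and forbidden, violating the D-axiom.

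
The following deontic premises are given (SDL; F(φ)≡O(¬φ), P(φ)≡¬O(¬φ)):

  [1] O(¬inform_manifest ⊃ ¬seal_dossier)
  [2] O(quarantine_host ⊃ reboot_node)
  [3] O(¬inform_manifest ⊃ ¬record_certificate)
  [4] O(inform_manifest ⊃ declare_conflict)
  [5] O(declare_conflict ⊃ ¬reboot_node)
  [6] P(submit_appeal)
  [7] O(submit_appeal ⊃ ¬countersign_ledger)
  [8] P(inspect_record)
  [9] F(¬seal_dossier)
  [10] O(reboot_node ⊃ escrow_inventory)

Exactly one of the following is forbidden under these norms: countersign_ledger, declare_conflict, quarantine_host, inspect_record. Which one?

quarantine_host

Premise 9 is F(¬seal_dossier), i.e. O(seal_dossier).
Premise 1, O(¬inform_manifest ⊃ ¬seal_dossier), contraposes to O(seal_dossier ⊃ inform_manifest); with O(seal_dossier) we get O(inform_manifest).
Applying K to premise 4 (O(inform_manifest ⊃ declare_conflict)) and O(inform_manifest) yields O(declare_conflict).
Applying K to premise 5 (O(declare_conflict ⊃ ¬reboot_node)) and O(declare_conflict) yields O(¬reboot_node).
Premise 2 is O(quarantine_host ⊃ reboot_node); contrapositively O(¬reboot_node ⊃ ¬quarantine_host). Since O(¬reboot_node) holds, K gives O(¬quarantine_host).
So O(¬quarantine_host) holds, i.e. quarantine_host is forbidden. None of the other listed options is forbidden under the premises.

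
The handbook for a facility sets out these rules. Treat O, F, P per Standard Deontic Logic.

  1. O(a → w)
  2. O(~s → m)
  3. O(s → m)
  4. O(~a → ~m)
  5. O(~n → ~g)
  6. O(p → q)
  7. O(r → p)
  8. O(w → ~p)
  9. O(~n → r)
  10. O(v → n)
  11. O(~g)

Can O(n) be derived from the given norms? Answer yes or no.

Premises 2 and 3 are O(~s → m) and O(s → m); every ideal world satisfies ~s or s, so in either case m holds — hence O(m).
Premise 4, O(~a → ~m), contraposes to O(m → a); with O(m) we get O(a).
With premise 1, O(a → w), the K-axiom yields O(w).
Applying K to premise 8 (O(w → ~p)) and O(w) yields O(~p).
The contrapositive of premise 7 (O(r → p)) is O(~p → ~r), and O(~p) is already established, so O(~r).
Premise 9, O(~n → r), contraposes to O(~r → n); with O(~r) we get O(n).
Premises 5, 6, 10, 11 do not contribute to this derivation.
So O(n) follows.

Yes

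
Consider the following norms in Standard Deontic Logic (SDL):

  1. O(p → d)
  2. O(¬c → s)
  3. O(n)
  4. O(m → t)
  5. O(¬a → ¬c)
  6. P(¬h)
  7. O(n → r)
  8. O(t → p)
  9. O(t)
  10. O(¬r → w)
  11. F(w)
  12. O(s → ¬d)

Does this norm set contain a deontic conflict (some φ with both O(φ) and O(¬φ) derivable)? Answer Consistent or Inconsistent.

Consistent

Premise 10 is O(¬r → w), but O(¬r) is not derivable from the premises, so it does not yield O(w).
So O(w) is not derivable, and the apparent clash with O(¬w) does not arise.
A world satisfying every obligation exists (e.g. a=true, c=true, d=true, h=false, m=false, n=true, p=true, r=true, s=false, t=true, w=false); no atom is both obligatory and forbidden, so the set is consistent.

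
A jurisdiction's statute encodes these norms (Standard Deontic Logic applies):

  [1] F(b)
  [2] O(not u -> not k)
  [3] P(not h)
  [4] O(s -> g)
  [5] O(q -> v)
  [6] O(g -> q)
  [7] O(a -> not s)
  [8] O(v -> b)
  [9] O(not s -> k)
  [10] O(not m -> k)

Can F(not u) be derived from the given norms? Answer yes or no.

Premise 1, F(b), is equivalent to O(not b).
Premise 8 is O(v -> b); contrapositively O(not b -> not v). Since O(not b) holds, K gives O(not v).
The contrapositive of premise 5 (O(q -> v)) is O(not v -> not q), and O(not v) is already established, so O(not q).
Premise 6 is O(g -> q); contrapositively O(not q -> not g). Since O(not q) holds, K gives O(not g).
Premise 4 is O(s -> g); contrapositively O(not g -> not s). Since O(not g) holds, K gives O(not s).
Premise 9 is O(not s -> k); since O(not s), deontic closure gives O(k).
Premise 2 is O(not u -> not k); contrapositively O(k -> u). Since O(k) holds, K gives O(u).
Premises 3, 7, 10 do not contribute to this derivation.
So O(u) holds, i.e. F(not u). The claim follows.

Yes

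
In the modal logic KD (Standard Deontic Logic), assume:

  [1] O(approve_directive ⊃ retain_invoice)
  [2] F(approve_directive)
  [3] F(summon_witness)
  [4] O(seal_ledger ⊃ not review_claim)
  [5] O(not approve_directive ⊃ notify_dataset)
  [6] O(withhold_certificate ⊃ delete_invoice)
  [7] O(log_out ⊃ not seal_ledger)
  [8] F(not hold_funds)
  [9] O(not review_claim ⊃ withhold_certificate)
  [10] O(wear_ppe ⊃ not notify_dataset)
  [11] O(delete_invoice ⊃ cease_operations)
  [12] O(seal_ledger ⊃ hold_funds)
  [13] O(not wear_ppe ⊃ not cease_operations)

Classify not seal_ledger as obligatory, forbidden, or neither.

Premise 2 is F(approve_directive), i.e. O(not approve_directive).
Premise 5 is O(not approve_directive ⊃ notify_dataset); since O(not approve_directive), deontic closure gives O(notify_dataset).
Premise 10 is O(wear_ppe ⊃ not notify_dataset); contrapositively O(notify_dataset ⊃ not wear_ppe). Since O(notify_dataset) holds, K gives O(not wear_ppe).
Applying K to premise 13 (O(not wear_ppe ⊃ not cease_operations)) and O(not wear_ppe) yields O(not cease_operations).
The contrapositive of premise 11 (O(delete_invoice ⊃ cease_operations)) is O(not cease_operations ⊃ not delete_invoice), and O(not cease_operations) is already established, so O(not delete_invoice).
Premise 6 is O(withhold_certificate ⊃ delete_invoice); contrapositively O(not delete_invoice ⊃ not withhold_certificate). Since O(not delete_invoice) holds, K gives O(not withhold_certificate).
Premise 9 is O(not review_claim ⊃ withhold_certificate); contrapositively O(not withhold_certificate ⊃ review_claim). Since O(not withhold_certificate) holds, K gives O(review_claim).
Premise 4, O(seal_ledger ⊃ not review_claim), contraposes to O(review_claim ⊃ not seal_ledger); with O(review_claim) we get O(not seal_ledger).
Premises 1, 3, 7, 8, 12 do not contribute to this derivation.
Hence not seal_ledger is obligatory.

Obligatory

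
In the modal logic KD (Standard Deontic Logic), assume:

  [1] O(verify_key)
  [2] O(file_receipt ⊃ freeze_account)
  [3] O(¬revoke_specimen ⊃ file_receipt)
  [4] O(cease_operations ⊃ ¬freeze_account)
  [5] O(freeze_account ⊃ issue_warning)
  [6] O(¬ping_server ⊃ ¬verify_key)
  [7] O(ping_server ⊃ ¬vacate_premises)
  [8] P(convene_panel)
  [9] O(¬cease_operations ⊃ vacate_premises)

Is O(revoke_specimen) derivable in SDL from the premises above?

Yes

Premise 1 states O(verify_key) outright.
Premise 6 is O(¬ping_server ⊃ ¬verify_key); contrapositively O(verify_key ⊃ ping_server). Since O(verify_key) holds, K gives O(ping_server).
From O(ping_server) and premise 7, O(ping_server ⊃ ¬vacate_premises), we obtain O(¬vacate_premises).
The contrapositive of premise 9 (O(¬cease_operations ⊃ vacate_premises)) is O(¬vacate_premises ⊃ cease_operations), and O(¬vacate_premises) is already established, so O(cease_operations).
With premise 4, O(cease_operations ⊃ ¬freeze_account), the K-axiom yields O(¬freeze_account).
Premise 2 is O(file_receipt ⊃ freeze_account); contrapositively O(¬freeze_account ⊃ ¬file_receipt). Since O(¬freeze_account) holds, K gives O(¬file_receipt).
Premise 3, O(¬revoke_specimen ⊃ file_receipt), contraposes to O(¬file_receipt ⊃ revoke_specimen); with O(¬file_receipt) we get O(revoke_specimen).
Premises 5, 8 do not contribute to this derivation.
So O(revoke_specimen) follows.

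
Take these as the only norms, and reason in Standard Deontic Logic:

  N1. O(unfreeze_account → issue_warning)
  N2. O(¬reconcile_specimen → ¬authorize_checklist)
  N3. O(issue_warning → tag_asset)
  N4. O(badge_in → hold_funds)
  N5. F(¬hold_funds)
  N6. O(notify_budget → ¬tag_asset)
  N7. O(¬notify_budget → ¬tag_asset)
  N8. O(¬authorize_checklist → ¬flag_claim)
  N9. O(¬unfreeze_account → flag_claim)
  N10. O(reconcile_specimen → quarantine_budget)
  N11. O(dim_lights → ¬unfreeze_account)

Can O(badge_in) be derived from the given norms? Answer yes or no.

No

Premise 4 is O(badge_in → hold_funds); even if O(hold_funds) held, inferring O(badge_in) would be affirming the consequent — invalid.
No other premise forces O(badge_in). An ideal world satisfying every premise can still have badge_in false, so O(badge_in) is not derivable.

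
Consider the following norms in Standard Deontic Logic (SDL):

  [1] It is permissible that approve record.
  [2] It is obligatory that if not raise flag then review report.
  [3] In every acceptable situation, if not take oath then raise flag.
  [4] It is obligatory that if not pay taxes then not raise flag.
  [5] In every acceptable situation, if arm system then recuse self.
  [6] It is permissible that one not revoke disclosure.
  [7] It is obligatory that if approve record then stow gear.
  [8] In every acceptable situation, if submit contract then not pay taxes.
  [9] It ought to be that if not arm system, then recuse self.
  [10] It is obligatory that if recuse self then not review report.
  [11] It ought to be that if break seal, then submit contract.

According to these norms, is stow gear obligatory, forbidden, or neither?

Neither

Premise 7 is O(approve_record → stow_gear), but O(approve_record) is not derivable from the premises (the permission P(approve_record) asserts only ¬O(¬approve_record), not O(approve_record)), so it does not yield O(stow_gear).
No premise or chain of K-axiom applications forces O(stow_gear), and none forces O(¬stow_gear). So stow_gear is neither obligatory nor forbidden under these norms.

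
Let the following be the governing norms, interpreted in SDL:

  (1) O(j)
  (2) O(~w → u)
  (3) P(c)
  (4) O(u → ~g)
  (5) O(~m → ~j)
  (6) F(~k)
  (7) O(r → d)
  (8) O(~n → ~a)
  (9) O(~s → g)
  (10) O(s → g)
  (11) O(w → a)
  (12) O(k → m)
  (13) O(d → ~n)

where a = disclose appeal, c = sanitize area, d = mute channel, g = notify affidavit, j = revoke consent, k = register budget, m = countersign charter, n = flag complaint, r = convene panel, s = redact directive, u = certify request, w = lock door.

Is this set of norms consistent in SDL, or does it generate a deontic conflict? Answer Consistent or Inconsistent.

Premise 5 is O(~m → ~j), but O(~m) is not derivable from the premises, so it does not yield O(~j).
So O(~j) is not derivable, and the apparent clash with O(j) does not arise.
A world satisfying every obligation exists (e.g. a=true, c=false, d=false, g=true, j=true, k=true, m=true, n=true, r=false, s=false, u=false, w=true); no atom is both obligatory and forbidden, so the set is consistent.

Consistent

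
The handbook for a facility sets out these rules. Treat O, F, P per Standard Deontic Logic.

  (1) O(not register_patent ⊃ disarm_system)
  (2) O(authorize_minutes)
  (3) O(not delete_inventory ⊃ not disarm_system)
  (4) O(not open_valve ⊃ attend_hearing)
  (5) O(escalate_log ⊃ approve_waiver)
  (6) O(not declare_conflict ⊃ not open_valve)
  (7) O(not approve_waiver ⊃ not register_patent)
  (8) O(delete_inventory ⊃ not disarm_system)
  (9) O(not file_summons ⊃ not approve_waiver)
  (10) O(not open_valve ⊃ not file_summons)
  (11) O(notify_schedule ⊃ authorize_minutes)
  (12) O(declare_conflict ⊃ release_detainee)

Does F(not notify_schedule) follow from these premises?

Premise 11 is O(notify_schedule ⊃ authorize_minutes); even if O(authorize_minutes) held, inferring O(notify_schedule) would be affirming the consequent — invalid.
No other premise forces O(notify_schedule). An ideal world satisfying every premise can still have not notify_schedule true, so F(not notify_schedule) is not derivable.

No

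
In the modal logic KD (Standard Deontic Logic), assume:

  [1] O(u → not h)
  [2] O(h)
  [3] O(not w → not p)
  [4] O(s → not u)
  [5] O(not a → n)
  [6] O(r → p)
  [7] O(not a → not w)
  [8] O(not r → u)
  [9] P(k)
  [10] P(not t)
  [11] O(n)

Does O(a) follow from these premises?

Yes

Premise 2 gives O(h).
Premise 1, O(u → not h), contraposes to O(h → not u); with O(h) we get O(not u).
The contrapositive of premise 8 (O(not r → u)) is O(not u → r), and O(not u) is already established, so O(r).
Premise 6 is O(r → p); since O(r), deontic closure gives O(p).
Premise 3, O(not w → not p), contraposes to O(p → w); with O(p) we get O(w).
Premise 7, O(not a → not w), contraposes to O(w → a); with O(w) we get O(a).
Premises 4, 5, 9, 10, 11 do not contribute to this derivation.
So O(a) follows.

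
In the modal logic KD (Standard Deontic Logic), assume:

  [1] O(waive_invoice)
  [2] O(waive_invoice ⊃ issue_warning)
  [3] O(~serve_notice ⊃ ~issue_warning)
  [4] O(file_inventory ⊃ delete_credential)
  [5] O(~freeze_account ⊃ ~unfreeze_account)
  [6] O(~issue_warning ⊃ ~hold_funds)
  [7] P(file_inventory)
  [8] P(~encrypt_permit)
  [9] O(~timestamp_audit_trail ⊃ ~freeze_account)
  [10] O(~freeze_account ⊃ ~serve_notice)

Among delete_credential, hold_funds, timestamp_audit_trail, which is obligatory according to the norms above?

From premise 1 we have O(waive_invoice).
From O(waive_invoice) and premise 2, O(waive_invoice ⊃ issue_warning), we obtain O(issue_warning).
The contrapositive of premise 3 (O(~serve_notice ⊃ ~issue_warning)) is O(issue_warning ⊃ serve_notice), and O(issue_warning) is already established, so O(serve_notice).
The contrapositive of premise 10 (O(~freeze_account ⊃ ~serve_notice)) is O(serve_notice ⊃ freeze_account), and O(serve_notice) is already established, so O(freeze_account).
The contrapositive of premise 9 (O(~timestamp_audit_trail ⊃ ~freeze_account)) is O(freeze_account ⊃ timestamp_audit_trail), and O(freeze_account) is already established, so O(timestamp_audit_trail).
So O(timestamp_audit_trail) holds — timestamp_audit_trail is obligatory. None of the other listed options is made obligatory by any chain of premises.

timestamp_audit_trail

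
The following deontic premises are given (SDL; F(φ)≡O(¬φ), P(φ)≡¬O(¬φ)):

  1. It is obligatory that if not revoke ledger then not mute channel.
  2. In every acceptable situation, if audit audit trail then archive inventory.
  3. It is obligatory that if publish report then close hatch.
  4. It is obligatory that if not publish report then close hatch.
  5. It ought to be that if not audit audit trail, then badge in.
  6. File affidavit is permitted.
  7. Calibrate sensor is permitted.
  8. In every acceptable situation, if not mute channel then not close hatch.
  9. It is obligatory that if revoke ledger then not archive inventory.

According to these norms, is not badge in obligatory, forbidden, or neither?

Forbidden

By case analysis on publish_report: premise 3 gives O(publish_report → close_hatch) and premise 4 gives O(¬publish_report → close_hatch), so O(close_hatch) either way.
The contrapositive of premise 8 (O(¬mute_channel → ¬close_hatch)) is O(close_hatch → mute_channel), and O(close_hatch) is already established, so O(mute_channel).
Premise 1, O(¬revoke_ledger → ¬mute_channel), contraposes to O(mute_channel → revoke_ledger); with O(mute_channel) we get O(revoke_ledger).
Applying K to premise 9 (O(revoke_ledger → ¬archive_inventory)) and O(revoke_ledger) yields O(¬archive_inventory).
Premise 2 is O(audit_audit_trail → archive_inventory); contrapositively O(¬archive_inventory → ¬audit_audit_trail). Since O(¬archive_inventory) holds, K gives O(¬audit_audit_trail).
With premise 5, O(¬audit_audit_trail → badge_in), the K-axiom yields O(badge_in).
Premises 6, 7 do not contribute to this derivation.
Thus O(badge_in), which is F(¬badge_in): ¬badge_in is forbidden.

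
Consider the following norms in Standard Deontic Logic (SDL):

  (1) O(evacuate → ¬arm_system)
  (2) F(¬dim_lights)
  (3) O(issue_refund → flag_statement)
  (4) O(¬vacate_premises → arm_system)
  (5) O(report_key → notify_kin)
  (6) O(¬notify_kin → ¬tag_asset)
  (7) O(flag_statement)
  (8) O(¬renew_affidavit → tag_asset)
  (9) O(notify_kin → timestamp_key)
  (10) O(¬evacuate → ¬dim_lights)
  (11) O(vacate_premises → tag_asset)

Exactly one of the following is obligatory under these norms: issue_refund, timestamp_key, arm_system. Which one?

timestamp_key

F(¬dim_lights) at premise 2 means O(dim_lights).
Premise 10 is O(¬evacuate → ¬dim_lights); contrapositively O(dim_lights → evacuate). Since O(dim_lights) holds, K gives O(evacuate).
Applying K to premise 1 (O(evacuate → ¬arm_system)) and O(evacuate) yields O(¬arm_system).
Premise 4 is O(¬vacate_premises → arm_system); contrapositively O(¬arm_system → vacate_premises). Since O(¬arm_system) holds, K gives O(vacate_premises).
Premise 11 is O(vacate_premises → tag_asset); since O(vacate_premises), deontic closure gives O(tag_asset).
The contrapositive of premise 6 (O(¬notify_kin → ¬tag_asset)) is O(tag_asset → notify_kin), and O(tag_asset) is already established, so O(notify_kin).
With premise 9, O(notify_kin → timestamp_key), the K-axiom yields O(timestamp_key).
So O(timestamp_key) holds — timestamp_key is obligatory. None of the other listed options is made obligatory by any chain of premises.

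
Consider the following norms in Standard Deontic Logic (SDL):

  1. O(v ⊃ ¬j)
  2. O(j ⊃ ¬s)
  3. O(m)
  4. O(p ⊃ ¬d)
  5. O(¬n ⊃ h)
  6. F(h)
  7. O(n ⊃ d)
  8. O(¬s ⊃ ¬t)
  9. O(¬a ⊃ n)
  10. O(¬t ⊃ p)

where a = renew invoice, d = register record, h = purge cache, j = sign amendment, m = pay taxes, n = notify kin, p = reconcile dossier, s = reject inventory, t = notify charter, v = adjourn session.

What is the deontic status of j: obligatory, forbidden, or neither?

Forbidden

Premise 6 is F(h), i.e. O(¬h).
The contrapositive of premise 5 (O(¬n ⊃ h)) is O(¬h ⊃ n), and O(¬h) is already established, so O(n).
Applying K to premise 7 (O(n ⊃ d)) and O(n) yields O(d).
The contrapositive of premise 4 (O(p ⊃ ¬d)) is O(d ⊃ ¬p), and O(d) is already established, so O(¬p).
Premise 10 is O(¬t ⊃ p); contrapositively O(¬p ⊃ t). Since O(¬p) holds, K gives O(t).
The contrapositive of premise 8 (O(¬s ⊃ ¬t)) is O(t ⊃ s), and O(t) is already established, so O(s).
Premise 2 is O(j ⊃ ¬s); contrapositively O(s ⊃ ¬j). Since O(s) holds, K gives O(¬j).
Premises 1, 3, 9 do not contribute to this derivation.
Thus O(¬j), which is F(j): j is forbidden.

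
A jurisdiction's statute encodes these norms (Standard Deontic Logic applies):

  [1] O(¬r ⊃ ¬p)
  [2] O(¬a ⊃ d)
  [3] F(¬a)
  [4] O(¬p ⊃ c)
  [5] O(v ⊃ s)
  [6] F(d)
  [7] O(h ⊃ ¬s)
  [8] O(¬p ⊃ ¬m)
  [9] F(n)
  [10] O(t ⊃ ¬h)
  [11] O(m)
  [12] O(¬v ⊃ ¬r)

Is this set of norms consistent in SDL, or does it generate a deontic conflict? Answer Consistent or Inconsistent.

Consistent

Premise 2 is O(¬a ⊃ d), but O(¬a) is not derivable from the premises, so it does not yield O(d).
So O(d) is not derivable, and the apparent clash with O(¬d) does not arise.
A world satisfying every obligation exists (e.g. a=true, c=false, d=false, h=false, m=true, n=false, p=true, r=true, s=true, t=false, v=true); no atom is both obligatory and forbidden, so the set is consistent.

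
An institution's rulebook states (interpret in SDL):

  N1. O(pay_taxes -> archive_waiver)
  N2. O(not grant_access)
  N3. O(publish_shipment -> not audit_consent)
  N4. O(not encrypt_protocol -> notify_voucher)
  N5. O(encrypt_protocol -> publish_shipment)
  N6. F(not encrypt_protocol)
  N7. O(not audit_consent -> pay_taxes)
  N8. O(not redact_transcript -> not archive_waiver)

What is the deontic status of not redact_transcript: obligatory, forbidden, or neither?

Forbidden

Premise 6 is F(not encrypt_protocol), i.e. O(encrypt_protocol).
Premise 5 is O(encrypt_protocol -> publish_shipment); since O(encrypt_protocol), deontic closure gives O(publish_shipment).
From O(publish_shipment) and premise 3, O(publish_shipment -> not audit_consent), we obtain O(not audit_consent).
With premise 7, O(not audit_consent -> pay_taxes), the K-axiom yields O(pay_taxes).
With premise 1, O(pay_taxes -> archive_waiver), the K-axiom yields O(archive_waiver).
Premise 8 is O(not redact_transcript -> not archive_waiver); contrapositively O(archive_waiver -> redact_transcript). Since O(archive_waiver) holds, K gives O(redact_transcript).
Premises 2, 4 do not contribute to this derivation.
Thus O(redact_transcript), which is F(not redact_transcript): not redact_transcript is forbidden.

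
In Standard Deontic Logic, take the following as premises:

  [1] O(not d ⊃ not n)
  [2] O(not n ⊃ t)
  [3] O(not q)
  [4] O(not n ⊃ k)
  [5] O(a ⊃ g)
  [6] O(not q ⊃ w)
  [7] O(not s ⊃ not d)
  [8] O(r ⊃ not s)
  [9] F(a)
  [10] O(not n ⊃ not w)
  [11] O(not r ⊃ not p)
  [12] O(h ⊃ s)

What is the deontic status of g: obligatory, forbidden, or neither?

Neither

Premise 5 is O(a ⊃ g), but O(a) is not derivable from the premises, so it does not yield O(g).
No premise or chain of K-axiom applications forces O(g), and none forces O(not g). So g is neither obligatory nor forbidden under these norms.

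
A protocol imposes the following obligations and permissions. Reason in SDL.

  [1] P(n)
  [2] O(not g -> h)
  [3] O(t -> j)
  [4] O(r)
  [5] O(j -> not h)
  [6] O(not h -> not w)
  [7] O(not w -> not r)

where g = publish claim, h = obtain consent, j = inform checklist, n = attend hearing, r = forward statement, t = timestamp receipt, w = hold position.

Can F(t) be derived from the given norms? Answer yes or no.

Premise 4 gives O(r).
The contrapositive of premise 7 (O(not w -> not r)) is O(r -> w), and O(r) is already established, so O(w).
Premise 6, O(not h -> not w), contraposes to O(w -> h); with O(w) we get O(h).
Premise 5 is O(j -> not h); contrapositively O(h -> not j). Since O(h) holds, K gives O(not j).
Premise 3, O(t -> j), contraposes to O(not j -> not t); with O(not j) we get O(not t).
Premises 1, 2 do not contribute to this derivation.
So O(not t) holds, i.e. F(t). The claim follows.

Yes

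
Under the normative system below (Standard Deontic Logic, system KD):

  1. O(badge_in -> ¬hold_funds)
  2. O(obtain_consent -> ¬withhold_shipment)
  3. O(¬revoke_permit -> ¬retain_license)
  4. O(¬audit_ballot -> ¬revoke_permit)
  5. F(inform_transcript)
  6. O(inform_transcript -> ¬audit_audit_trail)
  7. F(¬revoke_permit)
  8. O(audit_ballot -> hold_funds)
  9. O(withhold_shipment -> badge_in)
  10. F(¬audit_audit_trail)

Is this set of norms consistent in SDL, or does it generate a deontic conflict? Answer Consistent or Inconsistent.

Consistent

Premise 6 is O(inform_transcript -> ¬audit_audit_trail), but O(inform_transcript) is not derivable from the premises, so it does not yield O(¬audit_audit_trail).
So O(¬audit_audit_trail) is not derivable, and the apparent clash with O(audit_audit_trail) does not arise.
A world satisfying every obligation exists (e.g. audit_audit_trail=true, audit_ballot=true, badge_in=false, hold_funds=true, inform_transcript=false, obtain_consent=false, retain_license=false, revoke_permit=true, withhold_shipment=false); no atom is both obligatory and forbidden, so the set is consistent.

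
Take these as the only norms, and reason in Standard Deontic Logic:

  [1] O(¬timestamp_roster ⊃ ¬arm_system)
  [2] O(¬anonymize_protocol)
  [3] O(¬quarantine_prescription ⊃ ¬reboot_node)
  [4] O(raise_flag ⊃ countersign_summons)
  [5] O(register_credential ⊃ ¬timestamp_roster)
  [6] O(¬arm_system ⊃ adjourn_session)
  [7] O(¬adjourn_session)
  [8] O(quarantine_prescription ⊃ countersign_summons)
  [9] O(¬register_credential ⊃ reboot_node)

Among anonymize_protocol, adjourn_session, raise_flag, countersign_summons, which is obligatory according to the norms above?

countersign_summons

From premise 7 we have O(¬adjourn_session).
Premise 6 is O(¬arm_system ⊃ adjourn_session); contrapositively O(¬adjourn_session ⊃ arm_system). Since O(¬adjourn_session) holds, K gives O(arm_system).
The contrapositive of premise 1 (O(¬timestamp_roster ⊃ ¬arm_system)) is O(arm_system ⊃ timestamp_roster), and O(arm_system) is already established, so O(timestamp_roster).
Premise 5, O(register_credential ⊃ ¬timestamp_roster), contraposes to O(timestamp_roster ⊃ ¬register_credential); with O(timestamp_roster) we get O(¬register_credential).
With premise 9, O(¬register_credential ⊃ reboot_node), the K-axiom yields O(reboot_node).
Premise 3, O(¬quarantine_prescription ⊃ ¬reboot_node), contraposes to O(reboot_node ⊃ quarantine_prescription); with O(reboot_node) we get O(quarantine_prescription).
From O(quarantine_prescription) and premise 8, O(quarantine_prescription ⊃ countersign_summons), we obtain O(countersign_summons).
So O(countersign_summons) holds — countersign_summons is obligatory. None of the other listed options is made obligatory by any chain of premises.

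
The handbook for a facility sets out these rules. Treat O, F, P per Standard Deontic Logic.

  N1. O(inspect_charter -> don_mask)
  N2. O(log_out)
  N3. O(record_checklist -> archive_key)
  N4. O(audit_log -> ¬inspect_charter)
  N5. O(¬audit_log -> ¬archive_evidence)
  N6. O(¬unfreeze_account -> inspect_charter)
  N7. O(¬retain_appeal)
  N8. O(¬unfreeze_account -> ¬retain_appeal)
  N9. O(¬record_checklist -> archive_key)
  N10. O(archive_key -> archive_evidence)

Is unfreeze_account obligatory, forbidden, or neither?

Premises 9 and 3 are O(¬record_checklist -> archive_key) and O(record_checklist -> archive_key); every ideal world satisfies ¬record_checklist or record_checklist, so in either case archive_key holds — hence O(archive_key).
From O(archive_key) and premise 10, O(archive_key -> archive_evidence), we obtain O(archive_evidence).
Premise 5 is O(¬audit_log -> ¬archive_evidence); contrapositively O(archive_evidence -> audit_log). Since O(archive_evidence) holds, K gives O(audit_log).
Applying K to premise 4 (O(audit_log -> ¬inspect_charter)) and O(audit_log) yields O(¬inspect_charter).
Premise 6, O(¬unfreeze_account -> inspect_charter), contraposes to O(¬inspect_charter -> unfreeze_account); with O(¬inspect_charter) we get O(unfreeze_account).
Premises 1, 2, 7, 8 do not contribute to this derivation.
Hence unfreeze_account is obligatory.

Obligatory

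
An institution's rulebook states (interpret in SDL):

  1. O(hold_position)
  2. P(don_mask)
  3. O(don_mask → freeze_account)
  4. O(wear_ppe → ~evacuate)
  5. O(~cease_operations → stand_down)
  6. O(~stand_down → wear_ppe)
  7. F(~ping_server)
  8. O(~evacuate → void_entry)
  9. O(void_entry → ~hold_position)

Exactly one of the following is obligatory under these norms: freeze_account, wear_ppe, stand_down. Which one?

stand_down

From premise 1 we have O(hold_position).
Premise 9 is O(void_entry → ~hold_position); contrapositively O(hold_position → ~void_entry). Since O(hold_position) holds, K gives O(~void_entry).
The contrapositive of premise 8 (O(~evacuate → void_entry)) is O(~void_entry → evacuate), and O(~void_entry) is already established, so O(evacuate).
The contrapositive of premise 4 (O(wear_ppe → ~evacuate)) is O(evacuate → ~wear_ppe), and O(evacuate) is already established, so O(~wear_ppe).
The contrapositive of premise 6 (O(~stand_down → wear_ppe)) is O(~wear_ppe → stand_down), and O(~wear_ppe) is already established, so O(stand_down).
So O(stand_down) holds — stand_down is obligatory. None of the other listed options is made obligatory by any chain of premises.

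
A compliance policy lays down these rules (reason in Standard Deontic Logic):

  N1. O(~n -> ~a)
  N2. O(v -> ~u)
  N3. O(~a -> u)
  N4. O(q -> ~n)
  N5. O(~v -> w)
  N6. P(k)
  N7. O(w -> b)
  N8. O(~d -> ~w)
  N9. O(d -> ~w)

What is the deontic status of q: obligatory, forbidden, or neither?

By case analysis on ~d: premise 8 gives O(~d -> ~w) and premise 9 gives O(d -> ~w), so O(~w) either way.
The contrapositive of premise 5 (O(~v -> w)) is O(~w -> v), and O(~w) is already established, so O(v).
Premise 2 is O(v -> ~u); since O(v), deontic closure gives O(~u).
Premise 3 is O(~a -> u); contrapositively O(~u -> a). Since O(~u) holds, K gives O(a).
The contrapositive of premise 1 (O(~n -> ~a)) is O(a -> n), and O(a) is already established, so O(n).
Premise 4, O(q -> ~n), contraposes to O(n -> ~q); with O(n) we get O(~q).
Premises 6, 7 do not contribute to this derivation.
Thus O(~q), which is F(q): q is forbidden.

Forbidden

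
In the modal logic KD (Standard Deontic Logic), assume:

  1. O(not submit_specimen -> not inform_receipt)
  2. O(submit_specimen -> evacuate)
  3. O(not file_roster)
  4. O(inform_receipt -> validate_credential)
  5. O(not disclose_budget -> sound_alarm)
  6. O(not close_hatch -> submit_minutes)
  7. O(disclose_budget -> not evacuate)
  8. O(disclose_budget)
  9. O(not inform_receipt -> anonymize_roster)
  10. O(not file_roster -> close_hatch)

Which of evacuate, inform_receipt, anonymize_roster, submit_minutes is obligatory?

Premise 8 gives O(disclose_budget).
Premise 7 is O(disclose_budget -> not evacuate); since O(disclose_budget), deontic closure gives O(not evacuate).
Premise 2 is O(submit_specimen -> evacuate); contrapositively O(not evacuate -> not submit_specimen). Since O(not evacuate) holds, K gives O(not submit_specimen).
With premise 1, O(not submit_specimen -> not inform_receipt), the K-axiom yields O(not inform_receipt).
With premise 9, O(not inform_receipt -> anonymize_roster), the K-axiom yields O(anonymize_roster).
So O(anonymize_roster) holds — anonymize_roster is obligatory. None of the other listed options is made obligatory by any chain of premises.

anonymize_roster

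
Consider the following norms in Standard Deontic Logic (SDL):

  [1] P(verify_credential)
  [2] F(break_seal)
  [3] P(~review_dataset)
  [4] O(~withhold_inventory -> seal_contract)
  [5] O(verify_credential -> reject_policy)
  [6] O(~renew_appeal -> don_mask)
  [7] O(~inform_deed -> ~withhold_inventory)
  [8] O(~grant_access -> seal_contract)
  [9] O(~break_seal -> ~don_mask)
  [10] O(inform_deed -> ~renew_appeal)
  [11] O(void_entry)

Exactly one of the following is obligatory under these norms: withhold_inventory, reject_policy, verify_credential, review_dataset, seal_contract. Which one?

seal_contract

Premise 2 is F(break_seal), i.e. O(~break_seal).
Applying K to premise 9 (O(~break_seal -> ~don_mask)) and O(~break_seal) yields O(~don_mask).
Premise 6, O(~renew_appeal -> don_mask), contraposes to O(~don_mask -> renew_appeal); with O(~don_mask) we get O(renew_appeal).
The contrapositive of premise 10 (O(inform_deed -> ~renew_appeal)) is O(renew_appeal -> ~inform_deed), and O(renew_appeal) is already established, so O(~inform_deed).
Premise 7 is O(~inform_deed -> ~withhold_inventory); since O(~inform_deed), deontic closure gives O(~withhold_inventory).
With premise 4, O(~withhold_inventory -> seal_contract), the K-axiom yields O(seal_contract).
So O(seal_contract) holds — seal_contract is obligatory. None of the other listed options is made obligatory by any chain of premises.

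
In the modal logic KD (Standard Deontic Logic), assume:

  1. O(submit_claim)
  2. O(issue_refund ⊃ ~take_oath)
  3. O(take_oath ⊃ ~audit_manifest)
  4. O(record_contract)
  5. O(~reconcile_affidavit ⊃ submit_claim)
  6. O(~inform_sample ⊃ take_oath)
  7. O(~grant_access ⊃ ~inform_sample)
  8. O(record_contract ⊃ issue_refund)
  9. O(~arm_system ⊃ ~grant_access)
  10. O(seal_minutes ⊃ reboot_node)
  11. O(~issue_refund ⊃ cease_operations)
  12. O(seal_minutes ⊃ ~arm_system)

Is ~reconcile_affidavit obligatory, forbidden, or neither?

Premise 5 is O(~reconcile_affidavit ⊃ submit_claim); even if O(submit_claim) held, inferring O(~reconcile_affidavit) would be affirming the consequent — invalid.
No premise or chain of K-axiom applications forces O(~reconcile_affidavit), and none forces O(reconcile_affidavit). So ~reconcile_affidavit is neither obligatory nor forbidden under these norms.

Neither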